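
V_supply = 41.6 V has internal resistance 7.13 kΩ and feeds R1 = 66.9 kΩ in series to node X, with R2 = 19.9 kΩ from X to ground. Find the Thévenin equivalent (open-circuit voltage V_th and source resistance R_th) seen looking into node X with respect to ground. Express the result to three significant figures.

R1' = 7.13 + 66.9 = 74.03 kΩ (source resistance + R1).
Open-circuit (no load on X): V_th = V_supply · R2/(R1' + R2) = 41.6 × 19.9/(74.03 + 19.9) = 8.813 V.
With V_supply suppressed (replaced by a short), R_th = R1' ‖ R2 = (74.03 × 19.9)/(74.03 + 19.9) = 15.68 kΩ.

V_th ≈ 8.81 V, R_th ≈ 15.7 kΩ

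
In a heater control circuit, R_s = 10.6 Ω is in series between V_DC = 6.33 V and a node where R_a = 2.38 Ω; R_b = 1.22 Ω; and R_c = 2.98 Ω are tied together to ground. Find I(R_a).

I ≈ 0.150 A

Combine the parallel branches: R_p = (1/2.38 + 1/1.22 + 1/2.98)⁻¹ = 0.6348 Ω.
V_A by voltage divider: V_A = 6.33 × 0.6348/(10.6 + 0.6348) = 0.3576 V.
Branch current I = V_A/R_a = 0.3576/2.38 = 0.1503 A.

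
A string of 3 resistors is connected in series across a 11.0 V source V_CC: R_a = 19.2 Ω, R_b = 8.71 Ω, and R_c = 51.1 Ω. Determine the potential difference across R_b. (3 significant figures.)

V ≈ 1.21 V

Series total: ΣR = 19.2 + 8.71 + 51.1 = 79.01 Ω.
V = V_CC · R/ΣR = 11.0 × 0.1102 = 1.213 V.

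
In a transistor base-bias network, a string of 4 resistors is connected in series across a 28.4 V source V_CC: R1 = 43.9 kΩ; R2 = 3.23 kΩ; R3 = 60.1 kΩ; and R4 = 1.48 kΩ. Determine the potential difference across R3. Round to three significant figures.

ΣR = 43.9 + 3.23 + 60.1 + 1.48 = 108.7 kΩ.
V = V_CC · R/ΣR = 28.4 × 0.5528 = 15.70 V.

V ≈ 15.7 V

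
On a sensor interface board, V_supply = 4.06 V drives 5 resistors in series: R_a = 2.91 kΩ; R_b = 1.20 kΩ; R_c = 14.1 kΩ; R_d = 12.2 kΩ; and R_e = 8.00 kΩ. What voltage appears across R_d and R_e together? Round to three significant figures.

V ≈ 2.14 V

ΣR = 2.91 + 1.20 + 14.1 + 12.2 + 8.00 = 38.41 kΩ.
R_{R_d..R_e} = 12.2 + 8.00 = 20.20 kΩ.
By the voltage-divider rule, V = 4.06 × 20.20/38.41 = 2.135 V.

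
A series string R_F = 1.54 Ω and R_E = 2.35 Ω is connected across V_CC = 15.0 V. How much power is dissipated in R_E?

P ≈ 34.9 W

ΣR = 3.890 Ω → I = 15.0/3.890 = 3.856 A.
P(R_E) = I²·R_E = (3.856)² × 2.35 = 34.94 W.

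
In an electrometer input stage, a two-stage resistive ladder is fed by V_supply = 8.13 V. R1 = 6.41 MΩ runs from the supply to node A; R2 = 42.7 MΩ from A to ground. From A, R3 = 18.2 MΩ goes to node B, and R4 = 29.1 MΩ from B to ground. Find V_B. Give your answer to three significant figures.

V_B ≈ 3.89 V

Node A sees R2 in parallel with the series input of stage 2, R3 + R4 = 47.30 MΩ.
Effective lower resistance at A: R2 ‖ 47.30 = 22.44 MΩ.
First divider: V_A = V_supply · 22.44/(6.41 + 22.44) = 6.324 V.
V_B = V_A × 0.6152 = 3.890 V.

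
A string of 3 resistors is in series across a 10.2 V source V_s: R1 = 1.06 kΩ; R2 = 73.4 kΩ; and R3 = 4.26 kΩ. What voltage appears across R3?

V ≈ 0.552 V

ΣR = 1.06 + 73.4 + 4.26 = 78.72 kΩ.
V = V_s · R/ΣR = 10.2 × 0.05412 = 0.5520 V.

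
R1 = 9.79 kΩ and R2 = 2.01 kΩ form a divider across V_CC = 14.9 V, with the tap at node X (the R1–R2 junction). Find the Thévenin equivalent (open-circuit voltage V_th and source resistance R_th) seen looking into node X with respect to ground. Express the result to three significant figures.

V_th ≈ 2.54 V, R_th ≈ 1.67 kΩ

V_th is the unloaded tap voltage: V_CC · R2/(R1+R2) = 14.9 × 0.1703 = 2.538 V.
Looking into X with the source shorted: R_th = R1·R2/(R1+R2) = 9.790 × 2.01/11.80 = 1.668 kΩ.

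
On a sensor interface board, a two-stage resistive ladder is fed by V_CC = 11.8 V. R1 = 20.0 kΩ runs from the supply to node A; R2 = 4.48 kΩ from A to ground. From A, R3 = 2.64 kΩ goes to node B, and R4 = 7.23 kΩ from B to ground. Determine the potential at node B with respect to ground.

V_B ≈ 1.15 V

Node A sees R2 in parallel with the series input of stage 2, R3 + R4 = 9.870 kΩ.
Effective lower resistance at A: R2 ‖ 9.870 = 3.081 kΩ.
First divider: V_A = V_CC · 3.081/(20.0 + 3.081) = 1.575 V.
V_B = V_A × 0.7325 = 1.154 V.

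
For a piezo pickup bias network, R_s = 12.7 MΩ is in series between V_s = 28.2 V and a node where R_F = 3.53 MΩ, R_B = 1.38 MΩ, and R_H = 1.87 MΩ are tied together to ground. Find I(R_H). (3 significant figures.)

Combine the parallel branches: R_p = (1/3.53 + 1/1.38 + 1/1.87)⁻¹ = 0.6482 MΩ.
V_A by voltage divider: V_A = 28.2 × 0.6482/(12.7 + 0.6482) = 1.369 V.
Branch current I = V_A/R_H = 1.369/1.87 = 0.7323 µA.
(Check via current divider: I_total = 2.113 µA; share G_k/ΣG = 0.3466 → same result.)

I ≈ 0.732 µA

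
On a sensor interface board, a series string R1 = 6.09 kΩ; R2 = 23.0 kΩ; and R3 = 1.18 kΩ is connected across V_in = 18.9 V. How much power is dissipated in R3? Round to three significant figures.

P ≈ 0.460 mW

Series current I = V_in/ΣR = 18.9/30.27 = 0.6244 mA.
P(R3) = I²·R3 = (0.6244)² × 1.18 = 0.4600 mW.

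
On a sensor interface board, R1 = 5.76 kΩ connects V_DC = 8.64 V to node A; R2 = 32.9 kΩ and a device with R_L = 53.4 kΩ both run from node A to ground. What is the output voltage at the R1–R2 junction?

The load sits in parallel with R2, giving an effective lower resistance R2' = R2·R_L/(R2+R_L) = 20.36 kΩ.
Now apply the divider: V_out = 8.64 × 0.7795 = 6.735 V.
(Unloaded it would be 7.35 V; the load pulls it down.)

V_out ≈ 6.73 V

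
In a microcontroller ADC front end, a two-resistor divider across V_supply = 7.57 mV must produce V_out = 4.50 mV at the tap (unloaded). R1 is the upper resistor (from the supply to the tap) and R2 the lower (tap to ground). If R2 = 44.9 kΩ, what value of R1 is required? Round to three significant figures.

R1 ≈ 30.6 kΩ

V_out/V_supply = R2/(R1+R2) = 0.5945.
Rearranging, R1 = R2·(1−k)/k = 44.9 × 0.6822 = 30.63 kΩ.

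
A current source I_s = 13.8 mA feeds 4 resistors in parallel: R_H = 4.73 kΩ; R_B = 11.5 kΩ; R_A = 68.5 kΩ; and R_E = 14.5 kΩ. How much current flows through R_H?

I ≈ 7.64 mA

Total conductance ΣG = 1/4.73 + 1/11.5 + 1/68.5 + 1/14.5 = 0.3819 (units of 1/kΩ).
By the current-divider rule, I = I_s · G_k/ΣG = 13.8 × 0.5535 = 7.639 mA.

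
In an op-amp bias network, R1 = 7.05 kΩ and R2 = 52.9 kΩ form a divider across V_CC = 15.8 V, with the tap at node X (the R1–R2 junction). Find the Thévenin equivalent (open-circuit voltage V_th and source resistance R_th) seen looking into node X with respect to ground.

With X open, the divider is unloaded: V_th = 15.8 × 52.9/59.95 = 13.94 V.
With V_CC suppressed (replaced by a short), R_th = R1 ‖ R2 = (7.050 × 52.9)/(7.050 + 52.9) = 6.221 kΩ.

V_th ≈ 13.9 V, R_th ≈ 6.22 kΩ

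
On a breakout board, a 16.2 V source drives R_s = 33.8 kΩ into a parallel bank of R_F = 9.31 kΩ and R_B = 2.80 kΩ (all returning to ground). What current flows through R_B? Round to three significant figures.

Combine the parallel branches: R_p = (1/9.31 + 1/2.80)⁻¹ = 2.153 kΩ.
Node voltage V_A = V_supply · R_p/(R_s + R_p) = 16.2 × 0.05987 = 0.9699 V.
Branch current I = V_A/R_B = 0.9699/2.80 = 0.3464 mA.
(Check via current divider: I_total = 0.4506 mA; share G_k/ΣG = 0.7688 → same result.)

I ≈ 0.346 mA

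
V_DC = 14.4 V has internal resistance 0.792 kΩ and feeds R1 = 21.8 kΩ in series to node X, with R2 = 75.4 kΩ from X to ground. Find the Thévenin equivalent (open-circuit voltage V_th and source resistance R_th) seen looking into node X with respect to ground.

R1' = 0.792 + 21.8 = 22.59 kΩ (source resistance + R1).
V_th is the unloaded tap voltage: V_DC · R2/(R1'+R2) = 14.4 × 0.7695 = 11.08 V.
Looking into X with the source shorted: R_th = R1'·R2/(R1'+R2) = 22.59 × 75.4/97.99 = 17.38 kΩ.

V_th ≈ 11.1 V, R_th ≈ 17.4 kΩ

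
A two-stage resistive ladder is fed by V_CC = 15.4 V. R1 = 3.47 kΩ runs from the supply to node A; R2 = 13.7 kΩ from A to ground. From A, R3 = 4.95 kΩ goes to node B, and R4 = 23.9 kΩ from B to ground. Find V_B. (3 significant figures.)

V_B ≈ 9.29 V

Looking into the second stage from A: R3 + R4 = 28.85 kΩ appears in parallel with R2.
R2 ‖ (R3+R4) = 9.289 kΩ.
First divider: V_A = V_CC · 9.289/(3.47 + 9.289) = 11.21 V.
V_B = V_A × 0.8284 = 9.288 V.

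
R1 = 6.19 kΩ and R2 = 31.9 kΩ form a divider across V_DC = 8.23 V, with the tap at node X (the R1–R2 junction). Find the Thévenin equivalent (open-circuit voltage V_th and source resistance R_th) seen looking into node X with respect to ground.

With X open, the divider is unloaded: V_th = 8.23 × 31.9/38.09 = 6.893 V.
With V_DC suppressed (replaced by a short), R_th = R1 ‖ R2 = (6.190 × 31.9)/(6.190 + 31.9) = 5.184 kΩ.

V_th ≈ 6.89 V, R_th ≈ 5.18 kΩ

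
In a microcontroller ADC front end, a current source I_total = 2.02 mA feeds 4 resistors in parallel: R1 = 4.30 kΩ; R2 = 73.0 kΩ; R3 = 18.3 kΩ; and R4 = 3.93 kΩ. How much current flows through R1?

I ≈ 0.846 mA

Total conductance ΣG = 1/4.30 + 1/73.0 + 1/18.3 + 1/3.93 = 0.5554 (units of 1/kΩ).
R1 takes the fraction G_k/ΣG = 0.2326/0.5554 = 0.4188, so I = 2.02 × 0.4188 = 0.8459 mA.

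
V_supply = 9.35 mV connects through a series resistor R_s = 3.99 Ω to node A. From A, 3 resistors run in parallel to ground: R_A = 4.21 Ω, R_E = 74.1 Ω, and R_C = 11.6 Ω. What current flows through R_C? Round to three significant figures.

I ≈ 0.344 mA

Combine the parallel branches: R_p = (1/4.21 + 1/74.1 + 1/11.6)⁻¹ = 2.965 Ω.
Node voltage V_A = V_supply · R_p/(R_s + R_p) = 9.35 × 0.4263 = 3.986 mV.
I(R_C) = V_A / R_C = 3.986/11.6 = 0.3436 mA.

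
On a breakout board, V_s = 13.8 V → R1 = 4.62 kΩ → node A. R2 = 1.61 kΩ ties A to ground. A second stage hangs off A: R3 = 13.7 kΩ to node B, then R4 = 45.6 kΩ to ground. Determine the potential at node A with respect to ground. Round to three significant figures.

V_A ≈ 3.50 V

Looking into the second stage from A: R3 + R4 = 59.30 kΩ appears in parallel with R2.
R2 ‖ (R3+R4) = 1.567 kΩ.
V_A = 13.8 × 1.567/(4.62 + 1.567) = 3.496 V.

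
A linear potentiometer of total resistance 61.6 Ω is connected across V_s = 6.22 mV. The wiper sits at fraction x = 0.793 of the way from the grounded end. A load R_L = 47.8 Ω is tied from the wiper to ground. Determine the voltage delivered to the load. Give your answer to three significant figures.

V_out ≈ 4.07 mV

Split the track: R_lower = x·R_p = 48.85 Ω, R_upper = (1−x)·R_p = 12.75 Ω.
Lower segment in parallel with the load: 48.85 ‖ 47.8 = 24.16 Ω.
V_out = 6.22 × 24.16/(12.75 + 24.16) = 4.071 mV.
(Unloaded: V_out = x·V_s = 4.93 mV.)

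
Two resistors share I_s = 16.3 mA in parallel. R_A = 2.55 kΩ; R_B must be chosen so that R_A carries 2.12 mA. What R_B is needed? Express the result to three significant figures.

R_B ≈ 0.381 kΩ

The fraction through R_A equals R_B/(R_A+R_B).
2.12/16.3 = R_B/(R_A + R_B) → R_B = R_A · (0.1301)/(1 − 0.1301) = 2.55 × 0.1495 = 0.3812 kΩ.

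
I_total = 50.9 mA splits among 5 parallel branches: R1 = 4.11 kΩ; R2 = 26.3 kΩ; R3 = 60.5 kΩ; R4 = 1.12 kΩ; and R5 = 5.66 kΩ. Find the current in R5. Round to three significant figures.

I ≈ 6.58 mA

ΣG = 1/4.11 + 1/26.3 + 1/60.5 + 1/1.12 + 1/5.66 = 1.367.
R5 takes the fraction G_k/ΣG = 0.1767/1.367 = 0.1292, so I = 50.9 × 0.1292 = 6.577 mA.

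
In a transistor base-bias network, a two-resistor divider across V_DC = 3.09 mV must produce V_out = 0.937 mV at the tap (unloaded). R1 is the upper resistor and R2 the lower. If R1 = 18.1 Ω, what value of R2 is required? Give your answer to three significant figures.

The divider ratio is R2/(R1+R2) = 0.937/3.09 = 0.3032.
Rearranging, R2 = R1·k/(1−k) = 18.1 × 0.4352 = 7.877 Ω.

R2 ≈ 7.88 Ω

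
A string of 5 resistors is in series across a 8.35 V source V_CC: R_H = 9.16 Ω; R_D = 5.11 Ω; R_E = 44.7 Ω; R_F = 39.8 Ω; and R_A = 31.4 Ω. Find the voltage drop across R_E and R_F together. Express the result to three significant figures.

Total series resistance ΣR = 9.16 + 5.11 + 44.7 + 39.8 + 31.4 = 130.2 Ω.
R_{R_E..R_F} = 44.7 + 39.8 = 84.50 Ω.
V = V_CC · R/ΣR = 8.35 × 0.6492 = 5.420 V.

V ≈ 5.42 V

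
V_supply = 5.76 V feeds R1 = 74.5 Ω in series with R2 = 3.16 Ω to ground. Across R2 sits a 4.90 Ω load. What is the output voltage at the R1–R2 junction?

The load sits in parallel with R2, giving an effective lower resistance R2' = R2·R_L/(R2+R_L) = 1.921 Ω.
Voltage divider with the loaded lower leg: V_out = 5.76 × 1.921/(74.5 + 1.921) = 5.76 × 0.02514 = 0.1448 V.

V_out ≈ 0.145 V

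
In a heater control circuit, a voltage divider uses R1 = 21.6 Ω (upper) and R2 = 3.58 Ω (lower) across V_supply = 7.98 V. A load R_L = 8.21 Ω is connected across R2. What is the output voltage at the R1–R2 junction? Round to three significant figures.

V_out ≈ 0.826 V

First combine the lower leg with the load: R2 ‖ R_L = 2.493 Ω.
Now apply the divider: V_out = 7.98 × 0.1035 = 0.8257 V.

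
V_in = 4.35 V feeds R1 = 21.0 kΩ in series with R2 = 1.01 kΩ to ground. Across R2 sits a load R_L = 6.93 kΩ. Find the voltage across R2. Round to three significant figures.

V_out ≈ 0.175 V

R2 ‖ R_L = (1.01 × 6.93)/(1.01 + 6.93) = 0.8815 kΩ.
Voltage divider with the loaded lower leg: V_out = 4.35 × 0.8815/(21.0 + 0.8815) = 4.35 × 0.04029 = 0.1752 V.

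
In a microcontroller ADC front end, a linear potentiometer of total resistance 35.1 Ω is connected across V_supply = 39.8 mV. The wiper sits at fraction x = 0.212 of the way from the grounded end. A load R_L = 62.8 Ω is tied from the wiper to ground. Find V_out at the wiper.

V_out ≈ 7.72 mV

Split the track: R_lower = x·R_p = 7.441 Ω, R_upper = (1−x)·R_p = 27.66 Ω.
(x·R_p) ‖ R_L = 6.653 Ω.
Loaded-divider output: V_out = 39.8 × 0.1939 = 7.717 mV.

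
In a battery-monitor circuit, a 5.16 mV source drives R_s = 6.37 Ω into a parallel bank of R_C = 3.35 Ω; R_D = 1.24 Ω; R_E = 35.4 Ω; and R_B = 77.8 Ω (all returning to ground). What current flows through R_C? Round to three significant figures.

I ≈ 0.186 mA

Equivalent of the parallel group: R_p = 0.8726 Ω.
V_A = 5.16 × 0.8726/7.243 = 0.6217 mV.
Branch current I = V_A/R_C = 0.6217/3.35 = 0.1856 mA.
(Equivalently: I_total = 0.7125 mA, then current-divider fraction G_k/ΣG = 0.2605.)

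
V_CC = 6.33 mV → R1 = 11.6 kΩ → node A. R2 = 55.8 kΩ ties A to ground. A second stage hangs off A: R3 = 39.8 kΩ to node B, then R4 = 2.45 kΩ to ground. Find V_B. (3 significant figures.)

V_B ≈ 0.248 mV

The second stage (R3 + R4 = 42.25 kΩ) loads node A in parallel with R2.
Effective lower resistance at A: R2 ‖ 42.25 = 24.04 kΩ.
So V_A = 6.33 × 0.6746 = 4.270 mV.
V_B = V_A × 0.05799 = 0.2476 mV.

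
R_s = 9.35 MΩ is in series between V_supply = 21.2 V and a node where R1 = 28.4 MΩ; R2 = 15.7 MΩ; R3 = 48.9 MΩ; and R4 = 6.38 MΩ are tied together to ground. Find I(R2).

Combine the parallel branches: R_p = (1/28.4 + 1/15.7 + 1/48.9 + 1/6.38)⁻¹ = 3.622 MΩ.
Node voltage V_A = V_supply · R_p/(R_s + R_p) = 21.2 × 0.2792 = 5.919 V.
Branch current I = V_A/R2 = 5.919/15.7 = 0.3770 µA.
(Check via current divider: I_total = 1.634 µA; share G_k/ΣG = 0.2307 → same result.)

I ≈ 0.377 µA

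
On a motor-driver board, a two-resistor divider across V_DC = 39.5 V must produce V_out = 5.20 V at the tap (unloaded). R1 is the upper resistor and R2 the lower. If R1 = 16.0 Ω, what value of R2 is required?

R2 ≈ 2.43 Ω

V_out/V_DC = R2/(R1+R2) = 0.1316.
So R2 = R1 · V_out/(V_DC − V_out) = 16.0 × 5.20/(39.5 − 5.20) = 16.0 × 0.1516 = 2.426 Ω.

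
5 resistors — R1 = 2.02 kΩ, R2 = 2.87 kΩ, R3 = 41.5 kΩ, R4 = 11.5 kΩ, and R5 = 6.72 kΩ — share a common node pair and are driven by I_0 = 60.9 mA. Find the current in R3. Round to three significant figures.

I ≈ 1.33 mA

ΣG = 1/2.02 + 1/2.87 + 1/41.5 + 1/11.5 + 1/6.72 = 1.103.
R3 takes the fraction G_k/ΣG = 0.02410/1.103 = 0.02184, so I = 60.9 × 0.02184 = 1.330 mA.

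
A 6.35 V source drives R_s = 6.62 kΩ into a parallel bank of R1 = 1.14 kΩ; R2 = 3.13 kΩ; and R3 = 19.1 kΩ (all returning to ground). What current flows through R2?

Equivalent of the parallel group: R_p = 0.8006 kΩ.
V_A by voltage divider: V_A = 6.35 × 0.8006/(6.62 + 0.8006) = 0.6851 V.
Branch current I = V_A/R2 = 0.6851/3.13 = 0.2189 mA.

I ≈ 0.219 mA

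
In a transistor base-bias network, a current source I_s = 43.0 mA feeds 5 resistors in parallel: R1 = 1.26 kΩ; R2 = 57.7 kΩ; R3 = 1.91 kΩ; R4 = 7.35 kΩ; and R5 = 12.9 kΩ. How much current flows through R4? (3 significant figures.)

I ≈ 3.78 mA

Conductances: ΣG = 1/1.26 + 1/57.7 + 1/1.91 + 1/7.35 + 1/12.9 = 1.548 (1/kΩ).
By the current-divider rule, I = I_s · G_k/ΣG = 43.0 × 0.08788 = 3.779 mA.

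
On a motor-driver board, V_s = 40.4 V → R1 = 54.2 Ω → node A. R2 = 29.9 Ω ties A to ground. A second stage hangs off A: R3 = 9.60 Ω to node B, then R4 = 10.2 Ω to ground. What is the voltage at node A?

V_A ≈ 7.28 V

The second stage (R3 + R4 = 19.80 Ω) loads node A in parallel with R2.
Effective lower resistance at A: R2 ‖ 19.80 = 11.91 Ω.
So V_A = 40.4 × 0.1802 = 7.279 V.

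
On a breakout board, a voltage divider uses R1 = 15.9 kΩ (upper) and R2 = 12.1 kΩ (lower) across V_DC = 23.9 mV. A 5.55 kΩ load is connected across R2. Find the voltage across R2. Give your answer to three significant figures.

R2 ‖ R_L = (12.1 × 5.55)/(12.1 + 5.55) = 3.805 kΩ.
Then V_out = V_DC · R2'/(R1 + R2') = 23.9 × 3.805/19.70 = 4.615 mV.
(Unloaded it would be 10.3 mV; the load pulls it down.)

V_out ≈ 4.61 mV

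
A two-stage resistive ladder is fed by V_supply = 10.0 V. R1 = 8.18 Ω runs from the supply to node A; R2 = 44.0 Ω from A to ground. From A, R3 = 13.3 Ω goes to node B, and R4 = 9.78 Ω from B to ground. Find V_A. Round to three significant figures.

The second stage (R3 + R4 = 23.08 Ω) loads node A in parallel with R2.
Effective lower resistance at A: R2 ‖ 23.08 = 15.14 Ω.
So V_A = 10.0 × 0.6492 = 6.492 V.

V_A ≈ 6.49 V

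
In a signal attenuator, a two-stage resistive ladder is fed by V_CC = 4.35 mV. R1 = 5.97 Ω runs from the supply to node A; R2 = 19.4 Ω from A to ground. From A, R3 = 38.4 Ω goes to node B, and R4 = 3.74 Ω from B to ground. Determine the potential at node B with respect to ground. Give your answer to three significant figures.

Looking into the second stage from A: R3 + R4 = 42.14 Ω appears in parallel with R2.
Effective lower resistance at A: R2 ‖ 42.14 = 13.28 Ω.
V_A = 4.35 × 13.28/(5.97 + 13.28) = 3.001 mV.
Then the unloaded second divider: V_B = V_A × R4/(R3+R4) = 3.001 × 0.08875 = 0.2664 mV.

V_B ≈ 0.266 mV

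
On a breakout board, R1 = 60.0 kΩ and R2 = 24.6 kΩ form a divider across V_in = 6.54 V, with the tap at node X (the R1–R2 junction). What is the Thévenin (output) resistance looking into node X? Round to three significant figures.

With V_in suppressed (replaced by a short), R_th = R1 ‖ R2 = (60.00 × 24.6)/(60.00 + 24.6) = 17.45 kΩ.

R_th ≈ 17.4 kΩ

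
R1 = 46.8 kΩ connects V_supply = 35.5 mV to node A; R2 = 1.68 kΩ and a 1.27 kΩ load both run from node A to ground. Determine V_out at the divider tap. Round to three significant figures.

V_out ≈ 0.540 mV

First combine the lower leg with the load: R2 ‖ R_L = 0.7233 kΩ.
Now apply the divider: V_out = 35.5 × 0.01522 = 0.5403 mV.
(Unloaded it would be 1.23 mV; the load pulls it down.)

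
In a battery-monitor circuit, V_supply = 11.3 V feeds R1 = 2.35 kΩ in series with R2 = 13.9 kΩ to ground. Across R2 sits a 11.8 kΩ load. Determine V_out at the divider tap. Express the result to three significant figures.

V_out ≈ 8.26 V

R2 ‖ R_L = (13.9 × 11.8)/(13.9 + 11.8) = 6.382 kΩ.
Voltage divider with the loaded lower leg: V_out = 11.3 × 6.382/(2.35 + 6.382) = 11.3 × 0.7309 = 8.259 V.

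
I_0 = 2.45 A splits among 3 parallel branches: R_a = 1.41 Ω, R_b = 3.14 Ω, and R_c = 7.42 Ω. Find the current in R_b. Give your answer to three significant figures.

I ≈ 0.671 A

Conductances: ΣG = 1/1.41 + 1/3.14 + 1/7.42 = 1.162 (1/Ω).
R_b takes the fraction G_k/ΣG = 0.3185/1.162 = 0.2740, so I = 2.45 × 0.2740 = 0.6712 A.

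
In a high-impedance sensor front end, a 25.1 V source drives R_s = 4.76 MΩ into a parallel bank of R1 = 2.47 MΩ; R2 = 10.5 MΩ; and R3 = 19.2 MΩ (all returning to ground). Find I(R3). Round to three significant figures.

I ≈ 0.360 µA

Equivalent of the parallel group: R_p = 1.811 MΩ.
V_A = 25.1 × 1.811/6.571 = 6.918 V.
I(R3) = V_A / R3 = 6.918/19.2 = 0.3603 µA.
(Check via current divider: I_total = 3.820 µA; share G_k/ΣG = 0.09432 → same result.)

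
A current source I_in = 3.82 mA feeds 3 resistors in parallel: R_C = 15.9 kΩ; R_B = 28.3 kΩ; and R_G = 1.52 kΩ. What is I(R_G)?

Conductances: ΣG = 1/15.9 + 1/28.3 + 1/1.52 = 0.7561 (1/kΩ).
R_G takes the fraction G_k/ΣG = 0.6579/0.7561 = 0.8701, so I = 3.82 × 0.8701 = 3.324 mA.

I ≈ 3.32 mA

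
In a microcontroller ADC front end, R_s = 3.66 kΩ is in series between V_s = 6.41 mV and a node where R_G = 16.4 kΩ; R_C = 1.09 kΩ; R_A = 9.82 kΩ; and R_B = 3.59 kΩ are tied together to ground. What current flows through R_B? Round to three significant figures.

Combine the parallel branches: R_p = (1/16.4 + 1/1.09 + 1/9.82 + 1/3.59)⁻¹ = 0.7359 kΩ.
Node voltage V_A = V_s · R_p/(R_s + R_p) = 6.41 × 0.1674 = 1.073 mV.
I(R_B) = V_A / R_B = 1.073/3.59 = 0.2989 µA.

I ≈ 0.299 µA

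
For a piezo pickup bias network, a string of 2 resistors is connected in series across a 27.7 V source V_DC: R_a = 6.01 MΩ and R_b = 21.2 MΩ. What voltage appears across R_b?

V ≈ 21.6 V

Total series resistance ΣR = 6.01 + 21.2 = 27.21 MΩ.
By the voltage-divider rule, V = 27.7 × 21.20/27.21 = 21.58 V.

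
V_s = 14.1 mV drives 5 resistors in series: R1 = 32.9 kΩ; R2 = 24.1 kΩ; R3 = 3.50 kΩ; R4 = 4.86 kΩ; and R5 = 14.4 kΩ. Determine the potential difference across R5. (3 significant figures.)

Series total: ΣR = 32.9 + 24.1 + 3.50 + 4.86 + 14.4 = 79.76 kΩ.
Voltage divider: V = V_s · (14.40 / 79.76) = 14.1 × 0.1805 = 2.546 mV.

V ≈ 2.55 mV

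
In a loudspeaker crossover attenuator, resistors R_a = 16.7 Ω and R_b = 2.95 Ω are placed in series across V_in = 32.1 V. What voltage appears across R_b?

V ≈ 4.82 V

Total series resistance ΣR = 16.7 + 2.95 = 19.65 Ω.
By the voltage-divider rule, V = 32.1 × 2.950/19.65 = 4.819 V.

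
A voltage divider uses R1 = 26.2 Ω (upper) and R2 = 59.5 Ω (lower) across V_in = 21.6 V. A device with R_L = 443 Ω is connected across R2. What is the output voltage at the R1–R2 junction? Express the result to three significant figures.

The load sits in parallel with R2, giving an effective lower resistance R2' = R2·R_L/(R2+R_L) = 52.45 Ω.
Voltage divider with the loaded lower leg: V_out = 21.6 × 52.45/(26.2 + 52.45) = 21.6 × 0.6669 = 14.41 V.
(Unloaded it would be 15.0 V; the load pulls it down.)

V_out ≈ 14.4 V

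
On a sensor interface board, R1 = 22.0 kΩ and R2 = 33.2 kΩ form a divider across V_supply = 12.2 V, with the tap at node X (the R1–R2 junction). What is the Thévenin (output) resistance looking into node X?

R_th ≈ 13.2 kΩ

Looking into X with the source shorted: R_th = R1·R2/(R1+R2) = 22.00 × 33.2/55.20 = 13.23 kΩ.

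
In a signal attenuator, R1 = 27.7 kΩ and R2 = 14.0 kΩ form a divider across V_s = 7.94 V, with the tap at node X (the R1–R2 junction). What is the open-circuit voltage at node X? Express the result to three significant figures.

V_th is the unloaded tap voltage: V_s · R2/(R1+R2) = 7.94 × 0.3357 = 2.666 V.

V_th ≈ 2.67 V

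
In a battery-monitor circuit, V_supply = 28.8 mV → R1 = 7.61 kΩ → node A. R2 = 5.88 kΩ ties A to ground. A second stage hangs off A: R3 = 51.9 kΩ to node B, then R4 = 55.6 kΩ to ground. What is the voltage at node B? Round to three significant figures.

V_B ≈ 6.30 mV

Node A sees R2 in parallel with the series input of stage 2, R3 + R4 = 107.5 kΩ.
Effective lower resistance at A: R2 ‖ 107.5 = 5.575 kΩ.
First divider: V_A = V_supply · 5.575/(7.61 + 5.575) = 12.18 mV.
Stage 2 is unloaded, so V_B = V_A · R4/(R3+R4) = 12.18 × 55.6/107.5 = 6.298 mV.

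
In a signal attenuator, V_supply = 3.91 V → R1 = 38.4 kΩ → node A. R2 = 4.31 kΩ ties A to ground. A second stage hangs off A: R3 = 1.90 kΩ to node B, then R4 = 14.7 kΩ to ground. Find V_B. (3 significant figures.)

V_B ≈ 0.283 V

The second stage (R3 + R4 = 16.60 kΩ) loads node A in parallel with R2.
Effective lower resistance at A: R2 ‖ 16.60 = 3.422 kΩ.
V_A = 3.91 × 3.422/(38.4 + 3.422) = 0.3199 V.
V_B = V_A × 0.8855 = 0.2833 V.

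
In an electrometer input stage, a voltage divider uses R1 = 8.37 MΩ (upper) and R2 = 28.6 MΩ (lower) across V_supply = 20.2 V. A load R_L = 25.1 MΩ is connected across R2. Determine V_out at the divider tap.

First combine the lower leg with the load: R2 ‖ R_L = 13.37 MΩ.
Voltage divider with the loaded lower leg: V_out = 20.2 × 13.37/(8.37 + 13.37) = 20.2 × 0.6150 = 12.42 V.

V_out ≈ 12.4 V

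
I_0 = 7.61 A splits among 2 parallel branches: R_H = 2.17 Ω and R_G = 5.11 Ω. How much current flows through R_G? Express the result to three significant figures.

Two-branch current divider: I_k = I_0 · R_other/(R_1 + R_2).
I(R_G) = 7.61 × 2.17/(2.17 + 5.11) = 7.61 × 0.2981 = 2.268 A.

I ≈ 2.27 A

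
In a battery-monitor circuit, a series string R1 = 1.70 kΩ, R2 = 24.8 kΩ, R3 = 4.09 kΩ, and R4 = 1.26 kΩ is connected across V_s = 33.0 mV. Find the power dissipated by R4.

P ≈ 1.35 nW

The common current is I = 33.0/31.85 = 1.036 µA.
V(R4) = I·R = 1.305 mV; P = V·I = 1.305 × 1.036 = 1.353 nW.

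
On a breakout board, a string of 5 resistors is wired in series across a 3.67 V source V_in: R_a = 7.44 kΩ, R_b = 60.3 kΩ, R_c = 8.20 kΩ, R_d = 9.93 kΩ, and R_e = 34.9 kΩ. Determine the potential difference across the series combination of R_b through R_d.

V ≈ 2.38 V

Series total: ΣR = 7.44 + 60.3 + 8.20 + 9.93 + 34.9 = 120.8 kΩ.
R_{R_b..R_d} = 60.3 + 8.20 + 9.93 = 78.43 kΩ.
By the voltage-divider rule, V = 3.67 × 78.43/120.8 = 2.383 V.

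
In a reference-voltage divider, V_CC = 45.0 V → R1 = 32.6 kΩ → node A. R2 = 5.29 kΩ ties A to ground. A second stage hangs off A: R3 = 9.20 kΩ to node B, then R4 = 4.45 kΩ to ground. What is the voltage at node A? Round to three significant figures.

Looking into the second stage from A: R3 + R4 = 13.65 kΩ appears in parallel with R2.
Effective lower resistance at A: R2 ‖ 13.65 = 3.812 kΩ.
So V_A = 45.0 × 0.1047 = 4.712 V.

V_A ≈ 4.71 V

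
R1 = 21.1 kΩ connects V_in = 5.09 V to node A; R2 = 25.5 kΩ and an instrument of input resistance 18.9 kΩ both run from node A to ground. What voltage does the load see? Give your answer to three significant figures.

V_out ≈ 1.73 V

The load sits in parallel with R2, giving an effective lower resistance R2' = R2·R_L/(R2+R_L) = 10.85 kΩ.
Voltage divider with the loaded lower leg: V_out = 5.09 × 10.85/(21.1 + 10.85) = 5.09 × 0.3397 = 1.729 V.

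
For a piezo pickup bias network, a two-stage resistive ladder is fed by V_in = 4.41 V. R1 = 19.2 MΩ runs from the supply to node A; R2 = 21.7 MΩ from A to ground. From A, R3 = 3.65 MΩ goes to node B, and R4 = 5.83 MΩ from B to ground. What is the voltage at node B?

V_B ≈ 0.694 V

Looking into the second stage from A: R3 + R4 = 9.480 MΩ appears in parallel with R2.
Effective lower resistance at A: R2 ‖ 9.480 = 6.598 MΩ.
So V_A = 4.41 × 0.2557 = 1.128 V.
Then the unloaded second divider: V_B = V_A × R4/(R3+R4) = 1.128 × 0.6150 = 0.6936 V.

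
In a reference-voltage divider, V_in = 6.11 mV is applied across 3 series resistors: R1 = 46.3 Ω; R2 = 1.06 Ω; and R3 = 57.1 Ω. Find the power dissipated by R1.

P ≈ 0.158 µW

ΣR = 104.5 Ω → I = 6.11/104.5 = 0.05849 mA.
V(R1) = I·R = 2.708 mV; P = V·I = 2.708 × 0.05849 = 0.1584 µW.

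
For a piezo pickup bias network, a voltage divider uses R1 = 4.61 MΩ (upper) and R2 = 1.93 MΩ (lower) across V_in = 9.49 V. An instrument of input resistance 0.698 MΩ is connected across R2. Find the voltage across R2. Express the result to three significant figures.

First combine the lower leg with the load: R2 ‖ R_L = 0.5126 MΩ.
Then V_out = V_in · R2'/(R1 + R2') = 9.49 × 0.5126/5.123 = 0.9496 V.

V_out ≈ 0.950 V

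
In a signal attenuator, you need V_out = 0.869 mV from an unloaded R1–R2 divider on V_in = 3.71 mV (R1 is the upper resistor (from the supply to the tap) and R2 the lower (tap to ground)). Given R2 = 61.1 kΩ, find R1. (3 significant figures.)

The divider ratio is R2/(R1+R2) = 0.869/3.71 = 0.2342.
So R1 = R2 · (V_in/V_out − 1) = 61.1 × (3.71/0.869 − 1) = 61.1 × 3.269 = 199.8 kΩ.

R1 ≈ 200 kΩ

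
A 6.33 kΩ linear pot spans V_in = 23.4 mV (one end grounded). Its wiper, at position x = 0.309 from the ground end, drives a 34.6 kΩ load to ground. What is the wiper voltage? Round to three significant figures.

Lower segment x·R_p = 1.956 kΩ; upper segment (1−x)·R_p = 4.374 kΩ.
R_L loads the lower segment: effective lower R = 1.851 kΩ.
V_out = 23.4 × 1.851/(4.374 + 1.851) = 6.959 mV.
(Unloaded: V_out = x·V_in = 7.23 mV.)

V_out ≈ 6.96 mV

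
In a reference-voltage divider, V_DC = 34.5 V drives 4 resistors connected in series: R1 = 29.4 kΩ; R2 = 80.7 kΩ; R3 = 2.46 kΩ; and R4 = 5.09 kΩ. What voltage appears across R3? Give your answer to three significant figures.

V ≈ 0.721 V

Total series resistance ΣR = 29.4 + 80.7 + 2.46 + 5.09 = 117.7 kΩ.
Voltage divider: V = V_DC · (2.460 / 117.7) = 34.5 × 0.02091 = 0.7214 V.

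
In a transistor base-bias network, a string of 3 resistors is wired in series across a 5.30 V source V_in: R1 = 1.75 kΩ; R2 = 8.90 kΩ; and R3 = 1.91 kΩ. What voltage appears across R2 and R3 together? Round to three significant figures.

V ≈ 4.56 V

Series total: ΣR = 1.75 + 8.90 + 1.91 = 12.56 kΩ.
R_{R2..R3} = 8.90 + 1.91 = 10.81 kΩ.
V = V_in · R/ΣR = 5.30 × 0.8607 = 4.562 V.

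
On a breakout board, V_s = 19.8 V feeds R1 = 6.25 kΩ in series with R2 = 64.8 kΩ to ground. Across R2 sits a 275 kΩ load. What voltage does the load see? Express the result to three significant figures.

First combine the lower leg with the load: R2 ‖ R_L = 52.44 kΩ.
Now apply the divider: V_out = 19.8 × 0.8935 = 17.69 V.

V_out ≈ 17.7 V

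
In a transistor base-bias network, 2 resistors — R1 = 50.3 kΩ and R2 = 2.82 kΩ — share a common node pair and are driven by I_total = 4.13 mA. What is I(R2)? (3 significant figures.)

For two parallel branches, I_k = I_total · (other R)/(sum of R).
So I = 4.13 × 50.3/53.12 = 3.911 mA.

I ≈ 3.91 mA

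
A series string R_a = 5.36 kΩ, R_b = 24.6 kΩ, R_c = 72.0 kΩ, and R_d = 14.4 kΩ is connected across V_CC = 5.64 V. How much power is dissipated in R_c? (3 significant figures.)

ΣR = 116.4 kΩ → I = 5.64/116.4 = 0.04847 mA.
P(R_c) = I²·R_c = (0.04847)² × 72.0 = 0.1692 mW.

P ≈ 0.169 mW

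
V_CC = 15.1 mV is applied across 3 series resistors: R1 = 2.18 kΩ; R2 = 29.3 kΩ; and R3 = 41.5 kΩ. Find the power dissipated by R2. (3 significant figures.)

ΣR = 72.98 kΩ → I = 15.1/72.98 = 0.2069 µA.
V(R2) = I·R = 6.062 mV; P = V·I = 6.062 × 0.2069 = 1.254 nW.

P ≈ 1.25 nW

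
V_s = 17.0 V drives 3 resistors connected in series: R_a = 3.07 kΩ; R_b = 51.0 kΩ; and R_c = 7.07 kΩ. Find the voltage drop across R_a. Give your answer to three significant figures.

ΣR = 3.07 + 51.0 + 7.07 = 61.14 kΩ.
Voltage divider: V = V_s · (3.070 / 61.14) = 17.0 × 0.05021 = 0.8536 V.

V ≈ 0.854 V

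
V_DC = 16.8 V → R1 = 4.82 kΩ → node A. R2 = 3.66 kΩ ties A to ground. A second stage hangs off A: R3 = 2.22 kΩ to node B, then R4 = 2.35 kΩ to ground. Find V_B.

Looking into the second stage from A: R3 + R4 = 4.570 kΩ appears in parallel with R2.
R2 ‖ (R3+R4) = 2.032 kΩ.
V_A = 16.8 × 2.032/(4.82 + 2.032) = 4.983 V.
Stage 2 is unloaded, so V_B = V_A · R4/(R3+R4) = 4.983 × 2.35/4.570 = 2.562 V.

V_B ≈ 2.56 V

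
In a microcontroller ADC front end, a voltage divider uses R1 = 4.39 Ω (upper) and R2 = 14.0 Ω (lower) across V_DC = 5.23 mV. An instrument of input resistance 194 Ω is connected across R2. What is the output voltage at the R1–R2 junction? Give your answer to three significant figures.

V_out ≈ 3.91 mV

R2 ‖ R_L = (14.0 × 194)/(14.0 + 194) = 13.06 Ω.
Now apply the divider: V_out = 5.23 × 0.7484 = 3.914 mV.
(Unloaded it would be 3.98 mV; the load pulls it down.)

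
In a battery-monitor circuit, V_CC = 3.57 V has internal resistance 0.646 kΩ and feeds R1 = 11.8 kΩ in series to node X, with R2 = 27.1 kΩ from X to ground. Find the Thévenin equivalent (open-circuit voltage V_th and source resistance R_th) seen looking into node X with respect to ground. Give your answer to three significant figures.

V_th ≈ 2.45 V, R_th ≈ 8.53 kΩ

R1' = 0.646 + 11.8 = 12.45 kΩ (source resistance + R1).
Open-circuit (no load on X): V_th = V_CC · R2/(R1' + R2) = 3.57 × 27.1/(12.45 + 27.1) = 2.446 V.
With V_CC suppressed (replaced by a short), R_th = R1' ‖ R2 = (12.45 × 27.1)/(12.45 + 27.1) = 8.529 kΩ.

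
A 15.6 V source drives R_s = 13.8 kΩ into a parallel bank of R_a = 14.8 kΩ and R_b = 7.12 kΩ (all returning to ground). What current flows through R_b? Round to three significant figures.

Equivalent of the parallel group: R_p = 4.807 kΩ.
V_A by voltage divider: V_A = 15.6 × 4.807/(13.8 + 4.807) = 4.030 V.
Branch current I = V_A/R_b = 4.030/7.12 = 0.5661 mA.

I ≈ 0.566 mA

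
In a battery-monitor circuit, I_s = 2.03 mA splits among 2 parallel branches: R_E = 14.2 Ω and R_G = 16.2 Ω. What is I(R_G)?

I ≈ 0.948 mA

Two-branch current divider: I_k = I_s · R_other/(R_1 + R_2).
I(R_G) = 2.03 × 14.2/(14.2 + 16.2) = 2.03 × 0.4671 = 0.9482 mA.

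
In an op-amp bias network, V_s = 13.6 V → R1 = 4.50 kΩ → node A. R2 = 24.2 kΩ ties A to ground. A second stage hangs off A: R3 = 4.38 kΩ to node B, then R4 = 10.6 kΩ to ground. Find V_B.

V_B ≈ 6.47 V

Looking into the second stage from A: R3 + R4 = 14.98 kΩ appears in parallel with R2.
Effective lower resistance at A: R2 ‖ 14.98 = 9.253 kΩ.
V_A = 13.6 × 9.253/(4.50 + 9.253) = 9.150 V.
Then the unloaded second divider: V_B = V_A × R4/(R3+R4) = 9.150 × 0.7076 = 6.475 V.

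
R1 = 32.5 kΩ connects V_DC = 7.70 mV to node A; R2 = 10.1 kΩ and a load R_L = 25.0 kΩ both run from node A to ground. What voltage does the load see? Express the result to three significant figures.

V_out ≈ 1.40 mV

The load sits in parallel with R2, giving an effective lower resistance R2' = R2·R_L/(R2+R_L) = 7.194 kΩ.
Voltage divider with the loaded lower leg: V_out = 7.70 × 7.194/(32.5 + 7.194) = 7.70 × 0.1812 = 1.395 mV.
(Unloaded it would be 1.83 mV; the load pulls it down.)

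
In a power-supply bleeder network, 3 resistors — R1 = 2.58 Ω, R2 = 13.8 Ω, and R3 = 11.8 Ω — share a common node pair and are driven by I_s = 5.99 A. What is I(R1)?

Total conductance ΣG = 1/2.58 + 1/13.8 + 1/11.8 = 0.5448 (units of 1/Ω).
Current divider: I(R1) = I_s · G_k/ΣG = 5.99 × (0.3876/0.5448) = 5.99 × 0.7114 = 4.262 A.

I ≈ 4.26 A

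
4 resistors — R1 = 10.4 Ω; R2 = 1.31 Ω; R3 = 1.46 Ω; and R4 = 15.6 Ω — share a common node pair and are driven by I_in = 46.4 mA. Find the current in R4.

ΣG = 1/10.4 + 1/1.31 + 1/1.46 + 1/15.6 = 1.609.
By the current-divider rule, I = I_in · G_k/ΣG = 46.4 × 0.03985 = 1.849 mA.

I ≈ 1.85 mA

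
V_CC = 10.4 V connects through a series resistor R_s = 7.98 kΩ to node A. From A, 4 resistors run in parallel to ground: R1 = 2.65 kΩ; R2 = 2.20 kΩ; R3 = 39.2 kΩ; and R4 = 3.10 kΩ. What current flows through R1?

Combine the parallel branches: R_p = (1/2.65 + 1/2.20 + 1/39.2 + 1/3.10)⁻¹ = 0.8475 kΩ.
Node voltage V_A = V_CC · R_p/(R_s + R_p) = 10.4 × 0.09600 = 0.9984 V.
I(R1) = V_A / R1 = 0.9984/2.65 = 0.3768 mA.
(Check via current divider: I_total = 1.178 mA; share G_k/ΣG = 0.3198 → same result.)

I ≈ 0.377 mA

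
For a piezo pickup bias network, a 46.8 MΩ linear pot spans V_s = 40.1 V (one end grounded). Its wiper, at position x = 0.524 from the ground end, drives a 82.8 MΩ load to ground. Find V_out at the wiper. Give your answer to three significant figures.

Lower segment x·R_p = 24.52 MΩ; upper segment (1−x)·R_p = 22.28 MΩ.
Lower segment in parallel with the load: 24.52 ‖ 82.8 = 18.92 MΩ.
Then V_out = V_s · 18.92/(22.28 + 18.92) = 18.42 V.
(Unloaded: V_out = x·V_s = 21.0 V.)

V_out ≈ 18.4 V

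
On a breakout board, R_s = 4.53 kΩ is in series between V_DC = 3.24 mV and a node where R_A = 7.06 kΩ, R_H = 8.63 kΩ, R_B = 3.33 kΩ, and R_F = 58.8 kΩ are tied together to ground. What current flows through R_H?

I ≈ 0.104 µA

Parallel bank: R_p = 1/(1/7.06 + 1/8.63 + 1/3.33 + 1/58.8) = 1.740 kΩ.
Node voltage V_A = V_DC · R_p/(R_s + R_p) = 3.24 × 0.2775 = 0.8990 mV.
I(R_H) = V_A / R_H = 0.8990/8.63 = 0.1042 µA.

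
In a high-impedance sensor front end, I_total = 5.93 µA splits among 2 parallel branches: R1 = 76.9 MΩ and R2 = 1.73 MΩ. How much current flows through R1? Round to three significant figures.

I ≈ 0.130 µA

With just two branches, the current splits inversely with resistance.
I(R1) = 5.93 × 1.73/(76.9 + 1.73) = 5.93 × 0.02200 = 0.1305 µA.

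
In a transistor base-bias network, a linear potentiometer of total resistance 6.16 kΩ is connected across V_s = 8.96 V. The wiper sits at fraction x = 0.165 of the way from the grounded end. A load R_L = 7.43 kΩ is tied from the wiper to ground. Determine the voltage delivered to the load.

Split the track: R_lower = x·R_p = 1.016 kΩ, R_upper = (1−x)·R_p = 5.144 kΩ.
(x·R_p) ‖ R_L = 0.8941 kΩ.
Loaded-divider output: V_out = 8.96 × 0.1481 = 1.327 V.

V_out ≈ 1.33 V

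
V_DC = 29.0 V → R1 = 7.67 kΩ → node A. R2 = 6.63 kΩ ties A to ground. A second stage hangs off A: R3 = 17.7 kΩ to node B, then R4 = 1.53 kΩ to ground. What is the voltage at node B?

V_B ≈ 0.903 V

The second stage (R3 + R4 = 19.23 kΩ) loads node A in parallel with R2.
R2 ‖ (R3+R4) = 4.930 kΩ.
First divider: V_A = V_DC · 4.930/(7.67 + 4.930) = 11.35 V.
Stage 2 is unloaded, so V_B = V_A · R4/(R3+R4) = 11.35 × 1.53/19.23 = 0.9028 V.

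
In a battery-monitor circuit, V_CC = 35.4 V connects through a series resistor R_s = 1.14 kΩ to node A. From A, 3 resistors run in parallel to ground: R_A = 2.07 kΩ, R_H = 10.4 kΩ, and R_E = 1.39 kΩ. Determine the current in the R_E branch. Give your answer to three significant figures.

Parallel bank: R_p = 1/(1/2.07 + 1/10.4 + 1/1.39) = 0.7700 kΩ.
Node voltage V_A = V_CC · R_p/(R_s + R_p) = 35.4 × 0.4031 = 14.27 V.
Branch current I = V_A/R_E = 14.27/1.39 = 10.27 mA.

I ≈ 10.3 mA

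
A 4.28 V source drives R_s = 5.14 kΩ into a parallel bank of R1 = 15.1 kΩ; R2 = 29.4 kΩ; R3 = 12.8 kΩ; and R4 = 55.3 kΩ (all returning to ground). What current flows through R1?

I ≈ 0.141 mA

Combine the parallel branches: R_p = (1/15.1 + 1/29.4 + 1/12.8 + 1/55.3)⁻¹ = 5.090 kΩ.
V_A by voltage divider: V_A = 4.28 × 5.090/(5.14 + 5.090) = 2.130 V.
Branch current I = V_A/R1 = 2.130/15.1 = 0.1410 mA.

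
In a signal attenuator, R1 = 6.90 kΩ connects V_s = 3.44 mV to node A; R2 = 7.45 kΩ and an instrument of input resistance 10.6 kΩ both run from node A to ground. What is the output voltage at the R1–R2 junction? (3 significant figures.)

R2 ‖ R_L = (7.45 × 10.6)/(7.45 + 10.6) = 4.375 kΩ.
Voltage divider with the loaded lower leg: V_out = 3.44 × 4.375/(6.90 + 4.375) = 3.44 × 0.3880 = 1.335 mV.

V_out ≈ 1.33 mV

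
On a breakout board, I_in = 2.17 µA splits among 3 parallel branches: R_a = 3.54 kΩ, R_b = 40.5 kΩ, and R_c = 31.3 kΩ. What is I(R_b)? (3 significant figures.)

Conductances: ΣG = 1/3.54 + 1/40.5 + 1/31.3 = 0.3391 (1/kΩ).
R_b takes the fraction G_k/ΣG = 0.02469/0.3391 = 0.07281, so I = 2.17 × 0.07281 = 0.1580 µA.

I ≈ 0.158 µA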